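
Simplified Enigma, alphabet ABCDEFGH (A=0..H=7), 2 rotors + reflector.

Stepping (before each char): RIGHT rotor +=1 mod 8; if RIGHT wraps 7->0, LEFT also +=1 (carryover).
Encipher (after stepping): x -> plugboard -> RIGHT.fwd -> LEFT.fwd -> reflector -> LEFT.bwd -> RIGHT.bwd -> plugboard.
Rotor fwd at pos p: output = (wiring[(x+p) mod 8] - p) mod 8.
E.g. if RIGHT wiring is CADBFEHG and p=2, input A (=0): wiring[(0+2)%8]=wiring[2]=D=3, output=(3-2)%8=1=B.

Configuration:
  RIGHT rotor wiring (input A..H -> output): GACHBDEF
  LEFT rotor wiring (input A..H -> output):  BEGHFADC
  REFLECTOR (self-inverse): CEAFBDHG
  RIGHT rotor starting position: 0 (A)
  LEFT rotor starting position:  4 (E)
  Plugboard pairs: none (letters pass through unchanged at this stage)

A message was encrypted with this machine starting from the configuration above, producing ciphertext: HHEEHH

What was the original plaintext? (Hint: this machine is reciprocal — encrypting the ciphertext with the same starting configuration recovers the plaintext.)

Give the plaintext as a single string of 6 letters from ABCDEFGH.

Char 1 ('H'): step: R->1, L=4; H->plug->H->R->F->L->A->refl->C->L'->G->R'->C->plug->C
Char 2 ('H'): step: R->2, L=4; H->plug->H->R->G->L->C->refl->A->L'->F->R'->B->plug->B
Char 3 ('E'): step: R->3, L=4; E->plug->E->R->C->L->H->refl->G->L'->D->R'->F->plug->F
Char 4 ('E'): step: R->4, L=4; E->plug->E->R->C->L->H->refl->G->L'->D->R'->H->plug->H
Char 5 ('H'): step: R->5, L=4; H->plug->H->R->E->L->F->refl->D->L'->H->R'->B->plug->B
Char 6 ('H'): step: R->6, L=4; H->plug->H->R->F->L->A->refl->C->L'->G->R'->A->plug->A

Answer: CBFHBA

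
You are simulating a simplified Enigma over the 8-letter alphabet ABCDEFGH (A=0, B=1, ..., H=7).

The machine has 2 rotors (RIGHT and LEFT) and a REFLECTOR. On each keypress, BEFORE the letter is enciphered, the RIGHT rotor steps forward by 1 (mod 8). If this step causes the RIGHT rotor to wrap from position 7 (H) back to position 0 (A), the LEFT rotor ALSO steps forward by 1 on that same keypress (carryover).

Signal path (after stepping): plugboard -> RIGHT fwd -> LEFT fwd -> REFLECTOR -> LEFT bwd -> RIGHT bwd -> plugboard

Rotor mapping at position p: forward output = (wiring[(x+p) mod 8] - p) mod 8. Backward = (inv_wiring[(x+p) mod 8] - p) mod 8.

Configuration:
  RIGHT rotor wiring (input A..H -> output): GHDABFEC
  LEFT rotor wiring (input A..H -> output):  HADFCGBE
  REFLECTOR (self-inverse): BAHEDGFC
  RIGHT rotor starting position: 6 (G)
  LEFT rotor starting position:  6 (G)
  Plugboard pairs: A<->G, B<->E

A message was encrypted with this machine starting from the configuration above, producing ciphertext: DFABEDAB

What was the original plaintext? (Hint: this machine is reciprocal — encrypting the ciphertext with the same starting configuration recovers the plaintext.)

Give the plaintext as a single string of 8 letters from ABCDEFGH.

Answer: BCEGBACA

Derivation:
Char 1 ('D'): step: R->7, L=6; D->plug->D->R->E->L->F->refl->G->L'->B->R'->E->plug->B
Char 2 ('F'): step: R->0, L->7 (L advanced); F->plug->F->R->F->L->D->refl->E->L'->D->R'->C->plug->C
Char 3 ('A'): step: R->1, L=7; A->plug->G->R->B->L->A->refl->B->L'->C->R'->B->plug->E
Char 4 ('B'): step: R->2, L=7; B->plug->E->R->C->L->B->refl->A->L'->B->R'->A->plug->G
Char 5 ('E'): step: R->3, L=7; E->plug->B->R->G->L->H->refl->C->L'->H->R'->E->plug->B
Char 6 ('D'): step: R->4, L=7; D->plug->D->R->G->L->H->refl->C->L'->H->R'->G->plug->A
Char 7 ('A'): step: R->5, L=7; A->plug->G->R->D->L->E->refl->D->L'->F->R'->C->plug->C
Char 8 ('B'): step: R->6, L=7; B->plug->E->R->F->L->D->refl->E->L'->D->R'->G->plug->A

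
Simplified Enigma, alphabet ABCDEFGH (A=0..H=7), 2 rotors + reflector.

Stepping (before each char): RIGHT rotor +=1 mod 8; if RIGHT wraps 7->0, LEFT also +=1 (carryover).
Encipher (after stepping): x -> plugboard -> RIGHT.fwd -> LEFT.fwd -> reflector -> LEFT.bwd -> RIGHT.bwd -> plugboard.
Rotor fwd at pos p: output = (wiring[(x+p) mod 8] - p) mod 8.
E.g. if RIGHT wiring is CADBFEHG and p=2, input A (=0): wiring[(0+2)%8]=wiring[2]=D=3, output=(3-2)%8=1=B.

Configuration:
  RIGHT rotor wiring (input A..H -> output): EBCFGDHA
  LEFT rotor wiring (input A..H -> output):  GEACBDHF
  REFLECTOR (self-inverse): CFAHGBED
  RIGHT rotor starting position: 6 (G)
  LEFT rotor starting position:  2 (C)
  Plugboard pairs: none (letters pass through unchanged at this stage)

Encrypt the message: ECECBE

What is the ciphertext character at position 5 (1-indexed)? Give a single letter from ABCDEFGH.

Char 1 ('E'): step: R->7, L=2; E->plug->E->R->G->L->E->refl->G->L'->A->R'->H->plug->H
Char 2 ('C'): step: R->0, L->3 (L advanced); C->plug->C->R->C->L->A->refl->C->L'->E->R'->A->plug->A
Char 3 ('E'): step: R->1, L=3; E->plug->E->R->C->L->A->refl->C->L'->E->R'->C->plug->C
Char 4 ('C'): step: R->2, L=3; C->plug->C->R->E->L->C->refl->A->L'->C->R'->G->plug->G
Char 5 ('B'): step: R->3, L=3; B->plug->B->R->D->L->E->refl->G->L'->B->R'->F->plug->F

F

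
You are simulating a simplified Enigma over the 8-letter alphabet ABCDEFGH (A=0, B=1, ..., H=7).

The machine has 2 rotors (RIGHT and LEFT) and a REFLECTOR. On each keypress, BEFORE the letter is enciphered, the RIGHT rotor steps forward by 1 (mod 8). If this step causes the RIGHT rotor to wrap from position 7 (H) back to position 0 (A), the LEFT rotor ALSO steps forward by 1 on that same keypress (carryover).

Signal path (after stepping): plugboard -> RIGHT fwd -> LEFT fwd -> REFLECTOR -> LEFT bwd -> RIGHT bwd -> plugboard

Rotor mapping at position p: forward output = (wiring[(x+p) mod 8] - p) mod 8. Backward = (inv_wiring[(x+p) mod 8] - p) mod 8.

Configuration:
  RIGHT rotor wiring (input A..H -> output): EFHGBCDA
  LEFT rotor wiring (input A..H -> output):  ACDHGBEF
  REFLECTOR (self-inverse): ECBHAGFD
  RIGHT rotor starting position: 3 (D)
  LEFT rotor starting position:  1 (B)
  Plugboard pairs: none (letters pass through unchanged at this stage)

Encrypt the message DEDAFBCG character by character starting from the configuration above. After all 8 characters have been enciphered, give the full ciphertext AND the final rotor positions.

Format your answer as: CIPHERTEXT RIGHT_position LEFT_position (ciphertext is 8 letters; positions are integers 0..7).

Char 1 ('D'): step: R->4, L=1; D->plug->D->R->E->L->A->refl->E->L'->G->R'->B->plug->B
Char 2 ('E'): step: R->5, L=1; E->plug->E->R->A->L->B->refl->C->L'->B->R'->G->plug->G
Char 3 ('D'): step: R->6, L=1; D->plug->D->R->H->L->H->refl->D->L'->F->R'->A->plug->A
Char 4 ('A'): step: R->7, L=1; A->plug->A->R->B->L->C->refl->B->L'->A->R'->D->plug->D
Char 5 ('F'): step: R->0, L->2 (L advanced); F->plug->F->R->C->L->E->refl->A->L'->H->R'->C->plug->C
Char 6 ('B'): step: R->1, L=2; B->plug->B->R->G->L->G->refl->F->L'->B->R'->E->plug->E
Char 7 ('C'): step: R->2, L=2; C->plug->C->R->H->L->A->refl->E->L'->C->R'->G->plug->G
Char 8 ('G'): step: R->3, L=2; G->plug->G->R->C->L->E->refl->A->L'->H->R'->C->plug->C
Final: ciphertext=BGADCEGC, RIGHT=3, LEFT=2

Answer: BGADCEGC 3 2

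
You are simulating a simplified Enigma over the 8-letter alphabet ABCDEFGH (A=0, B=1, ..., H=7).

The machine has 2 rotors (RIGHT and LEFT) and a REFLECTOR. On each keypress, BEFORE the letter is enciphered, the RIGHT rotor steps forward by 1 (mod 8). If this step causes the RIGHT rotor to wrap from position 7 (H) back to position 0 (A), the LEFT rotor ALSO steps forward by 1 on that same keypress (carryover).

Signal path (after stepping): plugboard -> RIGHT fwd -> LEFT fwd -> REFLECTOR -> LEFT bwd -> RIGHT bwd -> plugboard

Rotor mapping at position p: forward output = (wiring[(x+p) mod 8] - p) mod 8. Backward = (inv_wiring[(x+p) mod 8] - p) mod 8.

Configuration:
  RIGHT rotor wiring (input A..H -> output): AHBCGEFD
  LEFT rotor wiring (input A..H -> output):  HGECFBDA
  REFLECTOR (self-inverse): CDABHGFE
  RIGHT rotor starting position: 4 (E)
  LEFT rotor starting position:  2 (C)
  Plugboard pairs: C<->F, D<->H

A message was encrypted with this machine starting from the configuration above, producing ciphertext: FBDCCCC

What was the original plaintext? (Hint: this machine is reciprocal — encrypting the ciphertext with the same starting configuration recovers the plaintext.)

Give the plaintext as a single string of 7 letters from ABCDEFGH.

Char 1 ('F'): step: R->5, L=2; F->plug->C->R->G->L->F->refl->G->L'->F->R'->G->plug->G
Char 2 ('B'): step: R->6, L=2; B->plug->B->R->F->L->G->refl->F->L'->G->R'->H->plug->D
Char 3 ('D'): step: R->7, L=2; D->plug->H->R->G->L->F->refl->G->L'->F->R'->G->plug->G
Char 4 ('C'): step: R->0, L->3 (L advanced); C->plug->F->R->E->L->F->refl->G->L'->C->R'->D->plug->H
Char 5 ('C'): step: R->1, L=3; C->plug->F->R->E->L->F->refl->G->L'->C->R'->G->plug->G
Char 6 ('C'): step: R->2, L=3; C->plug->F->R->B->L->C->refl->A->L'->D->R'->E->plug->E
Char 7 ('C'): step: R->3, L=3; C->plug->F->R->F->L->E->refl->H->L'->A->R'->E->plug->E

Answer: GDGHGEE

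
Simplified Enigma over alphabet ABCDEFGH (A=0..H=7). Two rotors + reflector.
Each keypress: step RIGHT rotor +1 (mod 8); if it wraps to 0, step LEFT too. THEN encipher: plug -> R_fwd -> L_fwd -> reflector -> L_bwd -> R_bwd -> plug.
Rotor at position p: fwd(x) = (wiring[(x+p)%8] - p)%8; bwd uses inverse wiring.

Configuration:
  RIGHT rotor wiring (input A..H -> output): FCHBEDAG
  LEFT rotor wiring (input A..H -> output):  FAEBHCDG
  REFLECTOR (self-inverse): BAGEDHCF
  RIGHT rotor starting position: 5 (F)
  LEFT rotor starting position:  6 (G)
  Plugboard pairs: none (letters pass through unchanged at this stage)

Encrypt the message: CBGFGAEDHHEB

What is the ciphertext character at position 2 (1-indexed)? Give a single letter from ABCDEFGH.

Char 1 ('C'): step: R->6, L=6; C->plug->C->R->H->L->E->refl->D->L'->F->R'->H->plug->H
Char 2 ('B'): step: R->7, L=6; B->plug->B->R->G->L->B->refl->A->L'->B->R'->H->plug->H

H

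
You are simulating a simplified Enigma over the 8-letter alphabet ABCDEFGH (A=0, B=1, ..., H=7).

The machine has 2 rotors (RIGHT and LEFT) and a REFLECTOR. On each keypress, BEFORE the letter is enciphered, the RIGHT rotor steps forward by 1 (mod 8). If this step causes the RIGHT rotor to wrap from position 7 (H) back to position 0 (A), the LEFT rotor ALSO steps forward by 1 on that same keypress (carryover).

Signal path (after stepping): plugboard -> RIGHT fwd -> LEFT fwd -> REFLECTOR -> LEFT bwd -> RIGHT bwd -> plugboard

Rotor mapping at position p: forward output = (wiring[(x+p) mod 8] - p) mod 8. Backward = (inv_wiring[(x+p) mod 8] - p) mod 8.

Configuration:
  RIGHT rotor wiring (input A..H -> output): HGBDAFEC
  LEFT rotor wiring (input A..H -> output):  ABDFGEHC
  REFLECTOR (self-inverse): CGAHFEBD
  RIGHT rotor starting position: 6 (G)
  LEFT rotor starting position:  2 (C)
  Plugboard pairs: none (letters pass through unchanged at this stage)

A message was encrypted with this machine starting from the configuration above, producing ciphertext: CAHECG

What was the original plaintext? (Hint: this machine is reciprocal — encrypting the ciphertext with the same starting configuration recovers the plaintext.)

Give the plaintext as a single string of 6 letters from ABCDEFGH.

Answer: FECCHE

Derivation:
Char 1 ('C'): step: R->7, L=2; C->plug->C->R->H->L->H->refl->D->L'->B->R'->F->plug->F
Char 2 ('A'): step: R->0, L->3 (L advanced); A->plug->A->R->H->L->A->refl->C->L'->A->R'->E->plug->E
Char 3 ('H'): step: R->1, L=3; H->plug->H->R->G->L->G->refl->B->L'->C->R'->C->plug->C
Char 4 ('E'): step: R->2, L=3; E->plug->E->R->C->L->B->refl->G->L'->G->R'->C->plug->C
Char 5 ('C'): step: R->3, L=3; C->plug->C->R->C->L->B->refl->G->L'->G->R'->H->plug->H
Char 6 ('G'): step: R->4, L=3; G->plug->G->R->F->L->F->refl->E->L'->D->R'->E->plug->E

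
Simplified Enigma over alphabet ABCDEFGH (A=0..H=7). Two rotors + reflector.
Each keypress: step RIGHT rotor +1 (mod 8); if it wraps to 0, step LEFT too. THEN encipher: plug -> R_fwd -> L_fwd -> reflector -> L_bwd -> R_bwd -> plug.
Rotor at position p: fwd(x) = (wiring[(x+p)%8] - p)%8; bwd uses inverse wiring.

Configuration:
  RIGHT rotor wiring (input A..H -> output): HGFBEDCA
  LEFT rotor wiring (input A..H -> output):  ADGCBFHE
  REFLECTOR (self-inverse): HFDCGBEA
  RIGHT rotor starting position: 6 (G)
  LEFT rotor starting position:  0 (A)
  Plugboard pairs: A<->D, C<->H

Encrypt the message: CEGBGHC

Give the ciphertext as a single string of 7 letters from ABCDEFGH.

Answer: DHADADH

Derivation:
Char 1 ('C'): step: R->7, L=0; C->plug->H->R->D->L->C->refl->D->L'->B->R'->A->plug->D
Char 2 ('E'): step: R->0, L->1 (L advanced); E->plug->E->R->E->L->E->refl->G->L'->F->R'->C->plug->H
Char 3 ('G'): step: R->1, L=1; G->plug->G->R->H->L->H->refl->A->L'->D->R'->D->plug->A
Char 4 ('B'): step: R->2, L=1; B->plug->B->R->H->L->H->refl->A->L'->D->R'->A->plug->D
Char 5 ('G'): step: R->3, L=1; G->plug->G->R->D->L->A->refl->H->L'->H->R'->D->plug->A
Char 6 ('H'): step: R->4, L=1; H->plug->C->R->G->L->D->refl->C->L'->A->R'->A->plug->D
Char 7 ('C'): step: R->5, L=1; C->plug->H->R->H->L->H->refl->A->L'->D->R'->C->plug->H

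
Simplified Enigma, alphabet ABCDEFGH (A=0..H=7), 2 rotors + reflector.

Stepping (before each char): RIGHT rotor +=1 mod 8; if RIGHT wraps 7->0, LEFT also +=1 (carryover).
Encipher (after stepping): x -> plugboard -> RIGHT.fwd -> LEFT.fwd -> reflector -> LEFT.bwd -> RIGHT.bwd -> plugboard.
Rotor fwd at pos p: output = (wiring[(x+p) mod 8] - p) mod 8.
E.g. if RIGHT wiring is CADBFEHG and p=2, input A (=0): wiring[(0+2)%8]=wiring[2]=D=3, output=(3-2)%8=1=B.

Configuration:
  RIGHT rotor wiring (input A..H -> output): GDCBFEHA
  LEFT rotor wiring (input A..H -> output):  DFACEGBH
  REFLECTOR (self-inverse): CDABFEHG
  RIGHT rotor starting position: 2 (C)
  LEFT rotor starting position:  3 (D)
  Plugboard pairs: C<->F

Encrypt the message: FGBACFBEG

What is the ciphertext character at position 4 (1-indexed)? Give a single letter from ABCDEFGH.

Char 1 ('F'): step: R->3, L=3; F->plug->C->R->B->L->B->refl->D->L'->C->R'->B->plug->B
Char 2 ('G'): step: R->4, L=3; G->plug->G->R->G->L->C->refl->A->L'->F->R'->H->plug->H
Char 3 ('B'): step: R->5, L=3; B->plug->B->R->C->L->D->refl->B->L'->B->R'->D->plug->D
Char 4 ('A'): step: R->6, L=3; A->plug->A->R->B->L->B->refl->D->L'->C->R'->B->plug->B

B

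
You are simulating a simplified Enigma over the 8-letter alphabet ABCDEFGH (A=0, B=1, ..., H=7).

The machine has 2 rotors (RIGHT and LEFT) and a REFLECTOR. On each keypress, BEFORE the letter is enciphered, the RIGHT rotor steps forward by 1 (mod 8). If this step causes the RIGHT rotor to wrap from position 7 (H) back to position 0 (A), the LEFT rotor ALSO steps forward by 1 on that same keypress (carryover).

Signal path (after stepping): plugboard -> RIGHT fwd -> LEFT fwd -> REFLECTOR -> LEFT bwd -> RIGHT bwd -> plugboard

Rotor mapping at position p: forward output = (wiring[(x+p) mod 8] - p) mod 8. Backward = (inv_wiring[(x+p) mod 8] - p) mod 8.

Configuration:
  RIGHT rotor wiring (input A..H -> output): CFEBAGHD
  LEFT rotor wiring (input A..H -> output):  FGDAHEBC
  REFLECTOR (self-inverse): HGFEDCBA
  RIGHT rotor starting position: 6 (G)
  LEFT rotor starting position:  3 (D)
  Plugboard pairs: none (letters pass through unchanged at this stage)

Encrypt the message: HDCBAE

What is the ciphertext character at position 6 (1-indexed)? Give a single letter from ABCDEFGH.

Char 1 ('H'): step: R->7, L=3; H->plug->H->R->A->L->F->refl->C->L'->F->R'->D->plug->D
Char 2 ('D'): step: R->0, L->4 (L advanced); D->plug->D->R->B->L->A->refl->H->L'->G->R'->F->plug->F
Char 3 ('C'): step: R->1, L=4; C->plug->C->R->A->L->D->refl->E->L'->H->R'->D->plug->D
Char 4 ('B'): step: R->2, L=4; B->plug->B->R->H->L->E->refl->D->L'->A->R'->G->plug->G
Char 5 ('A'): step: R->3, L=4; A->plug->A->R->G->L->H->refl->A->L'->B->R'->H->plug->H
Char 6 ('E'): step: R->4, L=4; E->plug->E->R->G->L->H->refl->A->L'->B->R'->F->plug->F

F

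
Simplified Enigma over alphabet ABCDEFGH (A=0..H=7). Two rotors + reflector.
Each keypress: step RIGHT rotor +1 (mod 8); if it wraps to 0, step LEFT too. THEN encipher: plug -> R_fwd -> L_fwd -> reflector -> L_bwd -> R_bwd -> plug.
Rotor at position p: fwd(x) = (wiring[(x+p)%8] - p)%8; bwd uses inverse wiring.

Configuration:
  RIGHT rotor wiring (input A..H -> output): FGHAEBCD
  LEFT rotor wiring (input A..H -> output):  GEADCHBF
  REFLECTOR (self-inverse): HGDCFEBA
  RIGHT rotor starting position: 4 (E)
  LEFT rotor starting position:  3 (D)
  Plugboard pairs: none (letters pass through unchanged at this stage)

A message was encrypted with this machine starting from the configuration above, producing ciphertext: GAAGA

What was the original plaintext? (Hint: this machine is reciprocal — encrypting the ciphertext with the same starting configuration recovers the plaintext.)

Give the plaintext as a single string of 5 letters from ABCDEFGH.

Char 1 ('G'): step: R->5, L=3; G->plug->G->R->D->L->G->refl->B->L'->G->R'->C->plug->C
Char 2 ('A'): step: R->6, L=3; A->plug->A->R->E->L->C->refl->D->L'->F->R'->B->plug->B
Char 3 ('A'): step: R->7, L=3; A->plug->A->R->E->L->C->refl->D->L'->F->R'->F->plug->F
Char 4 ('G'): step: R->0, L->4 (L advanced); G->plug->G->R->C->L->F->refl->E->L'->G->R'->B->plug->B
Char 5 ('A'): step: R->1, L=4; A->plug->A->R->F->L->A->refl->H->L'->H->R'->C->plug->C

Answer: CBFBC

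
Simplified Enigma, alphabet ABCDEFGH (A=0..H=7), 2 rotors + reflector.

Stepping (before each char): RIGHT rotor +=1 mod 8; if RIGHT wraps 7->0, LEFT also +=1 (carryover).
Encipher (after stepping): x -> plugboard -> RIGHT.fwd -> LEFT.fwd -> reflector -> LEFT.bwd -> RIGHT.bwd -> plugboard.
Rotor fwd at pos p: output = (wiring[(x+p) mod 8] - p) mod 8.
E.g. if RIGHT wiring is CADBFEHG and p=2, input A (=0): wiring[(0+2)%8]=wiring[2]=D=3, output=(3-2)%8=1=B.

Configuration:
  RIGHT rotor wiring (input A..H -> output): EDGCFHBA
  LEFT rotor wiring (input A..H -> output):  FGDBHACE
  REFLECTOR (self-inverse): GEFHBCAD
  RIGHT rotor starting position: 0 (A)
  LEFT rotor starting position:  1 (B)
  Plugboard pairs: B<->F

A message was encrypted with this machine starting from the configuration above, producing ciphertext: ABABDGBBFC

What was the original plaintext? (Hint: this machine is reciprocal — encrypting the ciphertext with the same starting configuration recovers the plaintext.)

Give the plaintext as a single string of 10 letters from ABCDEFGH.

Char 1 ('A'): step: R->1, L=1; A->plug->A->R->C->L->A->refl->G->L'->D->R'->H->plug->H
Char 2 ('B'): step: R->2, L=1; B->plug->F->R->G->L->D->refl->H->L'->E->R'->A->plug->A
Char 3 ('A'): step: R->3, L=1; A->plug->A->R->H->L->E->refl->B->L'->F->R'->E->plug->E
Char 4 ('B'): step: R->4, L=1; B->plug->F->R->H->L->E->refl->B->L'->F->R'->C->plug->C
Char 5 ('D'): step: R->5, L=1; D->plug->D->R->H->L->E->refl->B->L'->F->R'->G->plug->G
Char 6 ('G'): step: R->6, L=1; G->plug->G->R->H->L->E->refl->B->L'->F->R'->D->plug->D
Char 7 ('B'): step: R->7, L=1; B->plug->F->R->G->L->D->refl->H->L'->E->R'->C->plug->C
Char 8 ('B'): step: R->0, L->2 (L advanced); B->plug->F->R->H->L->E->refl->B->L'->A->R'->H->plug->H
Char 9 ('F'): step: R->1, L=2; F->plug->B->R->F->L->C->refl->F->L'->C->R'->A->plug->A
Char 10 ('C'): step: R->2, L=2; C->plug->C->R->D->L->G->refl->A->L'->E->R'->A->plug->A

Answer: HAECGDCHAA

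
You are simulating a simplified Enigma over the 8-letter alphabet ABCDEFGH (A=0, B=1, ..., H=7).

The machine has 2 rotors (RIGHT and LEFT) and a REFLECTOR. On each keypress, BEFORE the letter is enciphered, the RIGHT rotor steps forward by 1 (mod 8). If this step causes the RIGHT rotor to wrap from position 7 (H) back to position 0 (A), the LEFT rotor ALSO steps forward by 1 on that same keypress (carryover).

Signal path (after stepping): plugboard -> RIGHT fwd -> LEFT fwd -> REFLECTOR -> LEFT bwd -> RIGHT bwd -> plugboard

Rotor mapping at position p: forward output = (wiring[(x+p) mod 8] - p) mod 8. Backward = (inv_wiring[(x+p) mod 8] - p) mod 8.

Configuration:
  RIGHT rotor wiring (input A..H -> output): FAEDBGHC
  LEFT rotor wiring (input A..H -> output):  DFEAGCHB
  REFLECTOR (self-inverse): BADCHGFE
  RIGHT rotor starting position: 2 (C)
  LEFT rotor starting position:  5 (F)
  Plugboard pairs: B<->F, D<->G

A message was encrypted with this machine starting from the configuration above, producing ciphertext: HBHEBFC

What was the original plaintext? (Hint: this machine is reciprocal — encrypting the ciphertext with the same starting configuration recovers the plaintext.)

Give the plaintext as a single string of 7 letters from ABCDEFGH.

Answer: FHBAGBH

Derivation:
Char 1 ('H'): step: R->3, L=5; H->plug->H->R->B->L->C->refl->D->L'->G->R'->B->plug->F
Char 2 ('B'): step: R->4, L=5; B->plug->F->R->E->L->A->refl->B->L'->H->R'->H->plug->H
Char 3 ('H'): step: R->5, L=5; H->plug->H->R->E->L->A->refl->B->L'->H->R'->F->plug->B
Char 4 ('E'): step: R->6, L=5; E->plug->E->R->G->L->D->refl->C->L'->B->R'->A->plug->A
Char 5 ('B'): step: R->7, L=5; B->plug->F->R->C->L->E->refl->H->L'->F->R'->D->plug->G
Char 6 ('F'): step: R->0, L->6 (L advanced); F->plug->B->R->A->L->B->refl->A->L'->G->R'->F->plug->B
Char 7 ('C'): step: R->1, L=6; C->plug->C->R->C->L->F->refl->G->L'->E->R'->H->plug->H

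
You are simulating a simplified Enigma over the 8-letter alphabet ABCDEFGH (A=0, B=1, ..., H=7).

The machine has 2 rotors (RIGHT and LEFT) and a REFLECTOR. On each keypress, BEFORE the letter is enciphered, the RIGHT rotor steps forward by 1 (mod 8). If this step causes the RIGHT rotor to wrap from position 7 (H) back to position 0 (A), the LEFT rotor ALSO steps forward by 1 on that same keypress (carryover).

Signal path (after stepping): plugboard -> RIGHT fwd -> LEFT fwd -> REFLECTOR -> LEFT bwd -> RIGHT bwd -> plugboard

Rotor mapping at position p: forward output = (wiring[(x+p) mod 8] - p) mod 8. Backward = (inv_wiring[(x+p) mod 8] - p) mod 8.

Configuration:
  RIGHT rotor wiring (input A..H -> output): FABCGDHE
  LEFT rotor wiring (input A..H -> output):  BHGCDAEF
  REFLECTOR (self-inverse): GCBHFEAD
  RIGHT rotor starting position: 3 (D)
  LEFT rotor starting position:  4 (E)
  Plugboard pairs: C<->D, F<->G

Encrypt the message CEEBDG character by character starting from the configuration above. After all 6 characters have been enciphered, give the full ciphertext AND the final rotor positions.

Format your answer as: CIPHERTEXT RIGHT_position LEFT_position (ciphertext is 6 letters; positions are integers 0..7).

Char 1 ('C'): step: R->4, L=4; C->plug->D->R->A->L->H->refl->D->L'->F->R'->G->plug->F
Char 2 ('E'): step: R->5, L=4; E->plug->E->R->D->L->B->refl->C->L'->G->R'->A->plug->A
Char 3 ('E'): step: R->6, L=4; E->plug->E->R->D->L->B->refl->C->L'->G->R'->B->plug->B
Char 4 ('B'): step: R->7, L=4; B->plug->B->R->G->L->C->refl->B->L'->D->R'->E->plug->E
Char 5 ('D'): step: R->0, L->5 (L advanced); D->plug->C->R->B->L->H->refl->D->L'->A->R'->B->plug->B
Char 6 ('G'): step: R->1, L=5; G->plug->F->R->G->L->F->refl->E->L'->D->R'->G->plug->F
Final: ciphertext=FABEBF, RIGHT=1, LEFT=5

Answer: FABEBF 1 5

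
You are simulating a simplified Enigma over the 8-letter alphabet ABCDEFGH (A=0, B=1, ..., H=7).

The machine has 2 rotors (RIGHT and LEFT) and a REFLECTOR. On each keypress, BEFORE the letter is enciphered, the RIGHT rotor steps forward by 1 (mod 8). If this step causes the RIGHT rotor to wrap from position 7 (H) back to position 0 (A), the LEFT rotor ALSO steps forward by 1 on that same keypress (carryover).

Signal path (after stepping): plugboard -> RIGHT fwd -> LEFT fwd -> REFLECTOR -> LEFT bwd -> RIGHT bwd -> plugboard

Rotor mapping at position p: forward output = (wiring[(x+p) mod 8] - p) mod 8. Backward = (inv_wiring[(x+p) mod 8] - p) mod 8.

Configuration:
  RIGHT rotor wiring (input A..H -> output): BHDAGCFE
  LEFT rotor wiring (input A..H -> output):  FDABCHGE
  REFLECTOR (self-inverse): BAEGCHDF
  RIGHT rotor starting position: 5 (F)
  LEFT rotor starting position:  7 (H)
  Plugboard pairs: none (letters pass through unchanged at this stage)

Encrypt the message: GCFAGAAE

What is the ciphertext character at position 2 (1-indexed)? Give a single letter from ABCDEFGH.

Char 1 ('G'): step: R->6, L=7; G->plug->G->R->A->L->F->refl->H->L'->H->R'->A->plug->A
Char 2 ('C'): step: R->7, L=7; C->plug->C->R->A->L->F->refl->H->L'->H->R'->F->plug->F

F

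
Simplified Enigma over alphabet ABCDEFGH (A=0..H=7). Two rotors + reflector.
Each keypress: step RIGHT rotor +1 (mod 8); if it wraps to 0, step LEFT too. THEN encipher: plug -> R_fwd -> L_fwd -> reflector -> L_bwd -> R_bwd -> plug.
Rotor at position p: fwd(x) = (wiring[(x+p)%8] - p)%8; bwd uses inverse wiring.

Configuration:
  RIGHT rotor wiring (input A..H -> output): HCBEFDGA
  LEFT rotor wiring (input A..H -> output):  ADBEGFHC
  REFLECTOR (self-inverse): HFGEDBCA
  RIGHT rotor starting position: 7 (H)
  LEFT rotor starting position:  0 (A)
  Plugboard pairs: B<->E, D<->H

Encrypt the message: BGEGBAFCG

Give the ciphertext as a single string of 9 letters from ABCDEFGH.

Answer: DABAFCBFC

Derivation:
Char 1 ('B'): step: R->0, L->1 (L advanced); B->plug->E->R->F->L->G->refl->C->L'->A->R'->H->plug->D
Char 2 ('G'): step: R->1, L=1; G->plug->G->R->H->L->H->refl->A->L'->B->R'->A->plug->A
Char 3 ('E'): step: R->2, L=1; E->plug->B->R->C->L->D->refl->E->L'->E->R'->E->plug->B
Char 4 ('G'): step: R->3, L=1; G->plug->G->R->H->L->H->refl->A->L'->B->R'->A->plug->A
Char 5 ('B'): step: R->4, L=1; B->plug->E->R->D->L->F->refl->B->L'->G->R'->F->plug->F
Char 6 ('A'): step: R->5, L=1; A->plug->A->R->G->L->B->refl->F->L'->D->R'->C->plug->C
Char 7 ('F'): step: R->6, L=1; F->plug->F->R->G->L->B->refl->F->L'->D->R'->E->plug->B
Char 8 ('C'): step: R->7, L=1; C->plug->C->R->D->L->F->refl->B->L'->G->R'->F->plug->F
Char 9 ('G'): step: R->0, L->2 (L advanced); G->plug->G->R->G->L->G->refl->C->L'->B->R'->C->plug->C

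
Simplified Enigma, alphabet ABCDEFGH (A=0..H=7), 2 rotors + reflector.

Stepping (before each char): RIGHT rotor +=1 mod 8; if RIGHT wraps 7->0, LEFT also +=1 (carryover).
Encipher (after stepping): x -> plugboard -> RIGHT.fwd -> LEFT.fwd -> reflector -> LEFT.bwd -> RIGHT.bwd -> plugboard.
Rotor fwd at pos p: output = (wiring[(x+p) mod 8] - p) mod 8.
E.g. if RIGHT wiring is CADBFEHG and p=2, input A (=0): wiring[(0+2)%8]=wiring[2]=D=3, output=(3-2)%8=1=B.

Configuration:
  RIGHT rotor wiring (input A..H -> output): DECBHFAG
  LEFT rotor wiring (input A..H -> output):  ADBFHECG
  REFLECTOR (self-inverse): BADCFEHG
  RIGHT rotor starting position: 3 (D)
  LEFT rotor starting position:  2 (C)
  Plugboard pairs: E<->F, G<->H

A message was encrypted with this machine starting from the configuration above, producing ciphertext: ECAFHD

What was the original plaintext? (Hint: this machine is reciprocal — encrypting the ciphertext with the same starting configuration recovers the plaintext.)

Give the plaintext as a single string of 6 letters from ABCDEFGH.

Char 1 ('E'): step: R->4, L=2; E->plug->F->R->A->L->H->refl->G->L'->G->R'->G->plug->H
Char 2 ('C'): step: R->5, L=2; C->plug->C->R->B->L->D->refl->C->L'->D->R'->B->plug->B
Char 3 ('A'): step: R->6, L=2; A->plug->A->R->C->L->F->refl->E->L'->F->R'->C->plug->C
Char 4 ('F'): step: R->7, L=2; F->plug->E->R->C->L->F->refl->E->L'->F->R'->C->plug->C
Char 5 ('H'): step: R->0, L->3 (L advanced); H->plug->G->R->A->L->C->refl->D->L'->E->R'->B->plug->B
Char 6 ('D'): step: R->1, L=3; D->plug->D->R->G->L->A->refl->B->L'->C->R'->H->plug->G

Answer: HBCCBG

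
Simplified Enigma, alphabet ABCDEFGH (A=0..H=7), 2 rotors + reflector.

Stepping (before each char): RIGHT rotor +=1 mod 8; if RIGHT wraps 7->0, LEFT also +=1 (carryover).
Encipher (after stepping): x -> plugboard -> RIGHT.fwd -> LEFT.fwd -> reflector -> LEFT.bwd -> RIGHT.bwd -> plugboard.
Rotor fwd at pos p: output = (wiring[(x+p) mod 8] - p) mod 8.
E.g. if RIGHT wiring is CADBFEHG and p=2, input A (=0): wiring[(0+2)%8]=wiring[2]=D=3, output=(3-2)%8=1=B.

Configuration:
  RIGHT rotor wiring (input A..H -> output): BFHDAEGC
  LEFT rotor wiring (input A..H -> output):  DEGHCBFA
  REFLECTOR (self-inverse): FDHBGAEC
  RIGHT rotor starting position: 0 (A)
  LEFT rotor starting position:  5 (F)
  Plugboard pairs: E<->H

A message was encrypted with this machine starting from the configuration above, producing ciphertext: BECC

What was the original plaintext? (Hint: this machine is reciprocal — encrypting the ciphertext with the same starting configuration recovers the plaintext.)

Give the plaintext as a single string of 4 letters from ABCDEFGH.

Char 1 ('B'): step: R->1, L=5; B->plug->B->R->G->L->C->refl->H->L'->E->R'->A->plug->A
Char 2 ('E'): step: R->2, L=5; E->plug->H->R->D->L->G->refl->E->L'->A->R'->F->plug->F
Char 3 ('C'): step: R->3, L=5; C->plug->C->R->B->L->A->refl->F->L'->H->R'->E->plug->H
Char 4 ('C'): step: R->4, L=5; C->plug->C->R->C->L->D->refl->B->L'->F->R'->E->plug->H

Answer: AFHH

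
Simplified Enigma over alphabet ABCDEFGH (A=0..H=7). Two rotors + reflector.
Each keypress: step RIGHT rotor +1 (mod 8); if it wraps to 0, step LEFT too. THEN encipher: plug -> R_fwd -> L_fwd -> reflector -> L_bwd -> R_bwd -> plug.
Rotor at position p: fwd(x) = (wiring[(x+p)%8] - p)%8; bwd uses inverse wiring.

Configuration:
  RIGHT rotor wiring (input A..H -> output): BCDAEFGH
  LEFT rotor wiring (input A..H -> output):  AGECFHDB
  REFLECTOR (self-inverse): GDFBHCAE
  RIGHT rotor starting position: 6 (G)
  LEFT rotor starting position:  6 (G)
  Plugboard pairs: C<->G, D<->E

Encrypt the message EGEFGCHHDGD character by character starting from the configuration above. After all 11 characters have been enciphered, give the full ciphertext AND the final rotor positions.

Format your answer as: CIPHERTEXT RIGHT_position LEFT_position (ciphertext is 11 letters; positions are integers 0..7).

Answer: GEHBCGGFEDE 1 0

Derivation:
Char 1 ('E'): step: R->7, L=6; E->plug->D->R->E->L->G->refl->A->L'->D->R'->C->plug->G
Char 2 ('G'): step: R->0, L->7 (L advanced); G->plug->C->R->D->L->F->refl->C->L'->A->R'->D->plug->E
Char 3 ('E'): step: R->1, L=7; E->plug->D->R->D->L->F->refl->C->L'->A->R'->H->plug->H
Char 4 ('F'): step: R->2, L=7; F->plug->F->R->F->L->G->refl->A->L'->G->R'->B->plug->B
Char 5 ('G'): step: R->3, L=7; G->plug->C->R->C->L->H->refl->E->L'->H->R'->G->plug->C
Char 6 ('C'): step: R->4, L=7; C->plug->G->R->H->L->E->refl->H->L'->C->R'->C->plug->G
Char 7 ('H'): step: R->5, L=7; H->plug->H->R->H->L->E->refl->H->L'->C->R'->C->plug->G
Char 8 ('H'): step: R->6, L=7; H->plug->H->R->H->L->E->refl->H->L'->C->R'->F->plug->F
Char 9 ('D'): step: R->7, L=7; D->plug->E->R->B->L->B->refl->D->L'->E->R'->D->plug->E
Char 10 ('G'): step: R->0, L->0 (L advanced); G->plug->C->R->D->L->C->refl->F->L'->E->R'->E->plug->D
Char 11 ('D'): step: R->1, L=0; D->plug->E->R->E->L->F->refl->C->L'->D->R'->D->plug->E
Final: ciphertext=GEHBCGGFEDE, RIGHT=1, LEFT=0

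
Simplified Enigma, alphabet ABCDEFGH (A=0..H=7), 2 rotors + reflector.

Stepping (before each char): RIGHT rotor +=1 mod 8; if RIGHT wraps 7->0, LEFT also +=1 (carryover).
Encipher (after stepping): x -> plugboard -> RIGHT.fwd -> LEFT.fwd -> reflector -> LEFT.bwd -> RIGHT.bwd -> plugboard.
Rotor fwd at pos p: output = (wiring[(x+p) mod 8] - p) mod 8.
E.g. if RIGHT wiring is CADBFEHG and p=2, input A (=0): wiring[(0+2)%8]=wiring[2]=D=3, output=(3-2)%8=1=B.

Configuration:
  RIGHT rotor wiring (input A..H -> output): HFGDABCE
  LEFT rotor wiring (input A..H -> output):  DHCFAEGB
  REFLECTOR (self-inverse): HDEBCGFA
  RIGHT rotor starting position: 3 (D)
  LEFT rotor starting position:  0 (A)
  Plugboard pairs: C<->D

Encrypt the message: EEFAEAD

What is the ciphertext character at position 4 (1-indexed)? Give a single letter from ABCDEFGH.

Char 1 ('E'): step: R->4, L=0; E->plug->E->R->D->L->F->refl->G->L'->G->R'->C->plug->D
Char 2 ('E'): step: R->5, L=0; E->plug->E->R->A->L->D->refl->B->L'->H->R'->C->plug->D
Char 3 ('F'): step: R->6, L=0; F->plug->F->R->F->L->E->refl->C->L'->C->R'->G->plug->G
Char 4 ('A'): step: R->7, L=0; A->plug->A->R->F->L->E->refl->C->L'->C->R'->G->plug->G

G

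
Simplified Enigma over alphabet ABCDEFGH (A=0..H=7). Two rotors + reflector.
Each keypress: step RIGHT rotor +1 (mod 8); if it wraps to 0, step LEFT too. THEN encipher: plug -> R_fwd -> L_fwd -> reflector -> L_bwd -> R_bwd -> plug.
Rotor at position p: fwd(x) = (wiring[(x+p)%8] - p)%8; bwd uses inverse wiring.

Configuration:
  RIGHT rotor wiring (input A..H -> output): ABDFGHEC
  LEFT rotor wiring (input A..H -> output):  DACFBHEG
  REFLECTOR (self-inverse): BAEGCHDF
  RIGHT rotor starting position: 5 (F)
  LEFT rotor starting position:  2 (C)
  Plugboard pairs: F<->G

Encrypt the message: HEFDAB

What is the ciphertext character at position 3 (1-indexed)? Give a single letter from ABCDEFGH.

Char 1 ('H'): step: R->6, L=2; H->plug->H->R->B->L->D->refl->G->L'->H->R'->F->plug->G
Char 2 ('E'): step: R->7, L=2; E->plug->E->R->G->L->B->refl->A->L'->A->R'->G->plug->F
Char 3 ('F'): step: R->0, L->3 (L advanced); F->plug->G->R->E->L->D->refl->G->L'->B->R'->B->plug->B

B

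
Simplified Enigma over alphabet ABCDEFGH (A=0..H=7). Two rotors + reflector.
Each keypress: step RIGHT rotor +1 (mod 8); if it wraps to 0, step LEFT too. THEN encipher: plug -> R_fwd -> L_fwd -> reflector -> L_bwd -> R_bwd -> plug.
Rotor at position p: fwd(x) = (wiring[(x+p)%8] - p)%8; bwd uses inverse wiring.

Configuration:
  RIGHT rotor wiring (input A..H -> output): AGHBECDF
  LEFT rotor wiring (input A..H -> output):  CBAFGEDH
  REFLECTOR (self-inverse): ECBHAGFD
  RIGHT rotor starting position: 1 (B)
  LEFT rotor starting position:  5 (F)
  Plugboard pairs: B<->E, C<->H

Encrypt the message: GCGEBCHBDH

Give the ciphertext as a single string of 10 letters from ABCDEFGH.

Char 1 ('G'): step: R->2, L=5; G->plug->G->R->G->L->A->refl->E->L'->E->R'->H->plug->C
Char 2 ('C'): step: R->3, L=5; C->plug->H->R->E->L->E->refl->A->L'->G->R'->A->plug->A
Char 3 ('G'): step: R->4, L=5; G->plug->G->R->D->L->F->refl->G->L'->B->R'->D->plug->D
Char 4 ('E'): step: R->5, L=5; E->plug->B->R->G->L->A->refl->E->L'->E->R'->G->plug->G
Char 5 ('B'): step: R->6, L=5; B->plug->E->R->B->L->G->refl->F->L'->D->R'->F->plug->F
Char 6 ('C'): step: R->7, L=5; C->plug->H->R->E->L->E->refl->A->L'->G->R'->A->plug->A
Char 7 ('H'): step: R->0, L->6 (L advanced); H->plug->C->R->H->L->G->refl->F->L'->A->R'->A->plug->A
Char 8 ('B'): step: R->1, L=6; B->plug->E->R->B->L->B->refl->C->L'->E->R'->G->plug->G
Char 9 ('D'): step: R->2, L=6; D->plug->D->R->A->L->F->refl->G->L'->H->R'->B->plug->E
Char 10 ('H'): step: R->3, L=6; H->plug->C->R->H->L->G->refl->F->L'->A->R'->D->plug->D

Answer: CADGFAAGED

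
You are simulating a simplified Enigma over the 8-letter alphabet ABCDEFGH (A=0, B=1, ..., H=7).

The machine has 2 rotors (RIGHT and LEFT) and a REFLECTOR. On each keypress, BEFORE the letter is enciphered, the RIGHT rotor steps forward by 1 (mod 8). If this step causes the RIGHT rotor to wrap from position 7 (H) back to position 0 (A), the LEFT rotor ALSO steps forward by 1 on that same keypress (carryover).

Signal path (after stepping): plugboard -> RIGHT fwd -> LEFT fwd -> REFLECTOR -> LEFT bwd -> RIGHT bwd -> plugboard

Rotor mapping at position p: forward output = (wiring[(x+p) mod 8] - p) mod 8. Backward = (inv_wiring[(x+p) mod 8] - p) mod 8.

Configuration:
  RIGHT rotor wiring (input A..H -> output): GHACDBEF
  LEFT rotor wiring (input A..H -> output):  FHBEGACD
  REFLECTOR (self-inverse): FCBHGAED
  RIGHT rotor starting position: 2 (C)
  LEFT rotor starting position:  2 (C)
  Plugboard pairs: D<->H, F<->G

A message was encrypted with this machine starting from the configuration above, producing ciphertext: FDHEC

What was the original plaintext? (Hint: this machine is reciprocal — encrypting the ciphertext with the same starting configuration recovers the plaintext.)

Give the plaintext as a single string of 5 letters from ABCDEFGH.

Char 1 ('F'): step: R->3, L=2; F->plug->G->R->E->L->A->refl->F->L'->H->R'->A->plug->A
Char 2 ('D'): step: R->4, L=2; D->plug->H->R->G->L->D->refl->H->L'->A->R'->C->plug->C
Char 3 ('H'): step: R->5, L=2; H->plug->D->R->B->L->C->refl->B->L'->F->R'->G->plug->F
Char 4 ('E'): step: R->6, L=2; E->plug->E->R->C->L->E->refl->G->L'->D->R'->H->plug->D
Char 5 ('C'): step: R->7, L=2; C->plug->C->R->A->L->H->refl->D->L'->G->R'->A->plug->A

Answer: ACFDA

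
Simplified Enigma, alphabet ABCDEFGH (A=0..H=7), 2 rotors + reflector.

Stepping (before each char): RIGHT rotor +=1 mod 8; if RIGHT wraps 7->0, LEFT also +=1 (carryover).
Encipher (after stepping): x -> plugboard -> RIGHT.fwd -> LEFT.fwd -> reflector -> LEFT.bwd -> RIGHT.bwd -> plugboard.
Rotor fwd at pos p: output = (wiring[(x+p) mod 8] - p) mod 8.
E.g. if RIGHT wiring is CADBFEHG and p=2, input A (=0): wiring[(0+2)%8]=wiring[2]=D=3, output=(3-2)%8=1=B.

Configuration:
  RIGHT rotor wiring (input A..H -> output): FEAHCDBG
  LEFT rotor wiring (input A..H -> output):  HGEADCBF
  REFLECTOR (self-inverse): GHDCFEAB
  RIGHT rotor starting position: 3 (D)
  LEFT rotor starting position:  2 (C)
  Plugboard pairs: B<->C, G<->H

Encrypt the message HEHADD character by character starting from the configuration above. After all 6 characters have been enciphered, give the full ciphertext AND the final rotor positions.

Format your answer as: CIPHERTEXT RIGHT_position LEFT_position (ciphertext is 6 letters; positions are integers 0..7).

Char 1 ('H'): step: R->4, L=2; H->plug->G->R->E->L->H->refl->B->L'->C->R'->D->plug->D
Char 2 ('E'): step: R->5, L=2; E->plug->E->R->H->L->E->refl->F->L'->G->R'->A->plug->A
Char 3 ('H'): step: R->6, L=2; H->plug->G->R->E->L->H->refl->B->L'->C->R'->E->plug->E
Char 4 ('A'): step: R->7, L=2; A->plug->A->R->H->L->E->refl->F->L'->G->R'->B->plug->C
Char 5 ('D'): step: R->0, L->3 (L advanced); D->plug->D->R->H->L->B->refl->H->L'->C->R'->E->plug->E
Char 6 ('D'): step: R->1, L=3; D->plug->D->R->B->L->A->refl->G->L'->D->R'->A->plug->A
Final: ciphertext=DAECEA, RIGHT=1, LEFT=3

Answer: DAECEA 1 3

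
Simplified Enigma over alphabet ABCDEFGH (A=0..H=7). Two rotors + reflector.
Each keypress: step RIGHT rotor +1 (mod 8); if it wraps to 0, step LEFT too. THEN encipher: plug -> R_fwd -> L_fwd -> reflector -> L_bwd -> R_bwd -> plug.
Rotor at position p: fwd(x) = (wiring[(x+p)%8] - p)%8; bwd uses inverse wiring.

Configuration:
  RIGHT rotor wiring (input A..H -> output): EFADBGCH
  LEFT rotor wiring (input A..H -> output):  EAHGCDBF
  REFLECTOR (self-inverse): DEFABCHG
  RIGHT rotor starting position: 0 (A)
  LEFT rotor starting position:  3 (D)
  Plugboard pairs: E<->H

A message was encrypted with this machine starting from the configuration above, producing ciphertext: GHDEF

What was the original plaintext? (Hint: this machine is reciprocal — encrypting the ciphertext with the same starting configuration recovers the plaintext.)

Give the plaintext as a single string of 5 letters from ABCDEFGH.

Char 1 ('G'): step: R->1, L=3; G->plug->G->R->G->L->F->refl->C->L'->E->R'->A->plug->A
Char 2 ('H'): step: R->2, L=3; H->plug->E->R->A->L->D->refl->A->L'->C->R'->G->plug->G
Char 3 ('D'): step: R->3, L=3; D->plug->D->R->H->L->E->refl->B->L'->F->R'->H->plug->E
Char 4 ('E'): step: R->4, L=3; E->plug->H->R->H->L->E->refl->B->L'->F->R'->A->plug->A
Char 5 ('F'): step: R->5, L=3; F->plug->F->R->D->L->G->refl->H->L'->B->R'->A->plug->A

Answer: AGEAA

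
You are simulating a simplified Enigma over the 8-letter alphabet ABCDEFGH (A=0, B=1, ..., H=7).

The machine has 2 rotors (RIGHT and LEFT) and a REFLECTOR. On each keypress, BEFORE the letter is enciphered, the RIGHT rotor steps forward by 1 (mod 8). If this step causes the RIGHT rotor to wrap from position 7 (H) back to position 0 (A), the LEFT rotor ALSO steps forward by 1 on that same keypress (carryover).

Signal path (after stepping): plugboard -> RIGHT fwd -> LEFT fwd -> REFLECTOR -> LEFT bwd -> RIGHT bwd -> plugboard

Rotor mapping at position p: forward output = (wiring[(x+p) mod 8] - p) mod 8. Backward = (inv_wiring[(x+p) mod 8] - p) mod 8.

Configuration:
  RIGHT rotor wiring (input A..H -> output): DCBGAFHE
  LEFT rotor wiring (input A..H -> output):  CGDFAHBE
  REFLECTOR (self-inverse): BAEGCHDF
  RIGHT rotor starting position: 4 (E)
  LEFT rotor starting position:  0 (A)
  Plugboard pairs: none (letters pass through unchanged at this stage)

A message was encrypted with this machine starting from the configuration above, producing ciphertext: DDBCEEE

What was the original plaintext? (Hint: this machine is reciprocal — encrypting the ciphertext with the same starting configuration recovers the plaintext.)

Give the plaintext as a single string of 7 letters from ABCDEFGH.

Char 1 ('D'): step: R->5, L=0; D->plug->D->R->G->L->B->refl->A->L'->E->R'->F->plug->F
Char 2 ('D'): step: R->6, L=0; D->plug->D->R->E->L->A->refl->B->L'->G->R'->B->plug->B
Char 3 ('B'): step: R->7, L=0; B->plug->B->R->E->L->A->refl->B->L'->G->R'->G->plug->G
Char 4 ('C'): step: R->0, L->1 (L advanced); C->plug->C->R->B->L->C->refl->E->L'->C->R'->B->plug->B
Char 5 ('E'): step: R->1, L=1; E->plug->E->R->E->L->G->refl->D->L'->G->R'->F->plug->F
Char 6 ('E'): step: R->2, L=1; E->plug->E->R->F->L->A->refl->B->L'->H->R'->A->plug->A
Char 7 ('E'): step: R->3, L=1; E->plug->E->R->B->L->C->refl->E->L'->C->R'->C->plug->C

Answer: FBGBFAC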